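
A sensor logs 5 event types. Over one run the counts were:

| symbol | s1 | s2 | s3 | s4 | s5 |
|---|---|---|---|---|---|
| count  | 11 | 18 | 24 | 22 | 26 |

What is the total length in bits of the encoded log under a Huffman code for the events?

Greedily combine the two least-frequent nodes:
merge s1(11) and s2(18): 29
merge s4(22) and s3(24): 46
merge s5(26) and 29: 55
merge 46 and 55: 101
Each symbol's bit-cost is frequency × depth; summing gives 231 bits (equivalently 29 + 46 + 55 + 101).

231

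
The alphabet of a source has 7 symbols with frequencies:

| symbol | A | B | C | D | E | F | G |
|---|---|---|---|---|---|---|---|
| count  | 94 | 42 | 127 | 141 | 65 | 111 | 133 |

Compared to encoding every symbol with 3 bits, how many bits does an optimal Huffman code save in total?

Fixed-length: 3 bits × 713 symbols = 2139 bits.
Huffman merges:
combine B(42), E(65) → 107
combine A(94), 107 → 201
combine F(111), C(127) → 238
combine G(133), D(141) → 274
combine 201, 238 → 439
combine 274, 439 → 713
Huffman total = 107 + 201 + 238 + 274 + 439 + 713 = 1972 bits.
Saving = 2139 − 1972 = 167 bits.

167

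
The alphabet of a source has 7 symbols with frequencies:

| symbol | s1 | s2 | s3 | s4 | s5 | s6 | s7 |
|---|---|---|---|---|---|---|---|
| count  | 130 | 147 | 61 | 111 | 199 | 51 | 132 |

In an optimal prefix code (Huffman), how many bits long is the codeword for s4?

Huffman merges, smallest pair first:
combine s6(51), s3(61) → 112
combine s4(111), 112 → 223
combine s1(130), s7(132) → 262
combine s2(147), s5(199) → 346
combine 223, 262 → 485
combine 346, 485 → 831
The subtree containing s4 is merged 3 times, so code length = 3.

3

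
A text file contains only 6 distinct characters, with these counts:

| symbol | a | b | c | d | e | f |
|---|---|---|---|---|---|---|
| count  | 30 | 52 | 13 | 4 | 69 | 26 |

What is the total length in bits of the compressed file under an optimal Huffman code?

Build the Huffman tree bottom-up:
combine d(4), c(13) → 17
combine 17, f(26) → 43
combine a(30), 43 → 73
combine b(52), e(69) → 121
combine 73, 121 → 194
Total encoded bits = sum of merged weights = 17 + 43 + 73 + 121 + 194 = 448.

448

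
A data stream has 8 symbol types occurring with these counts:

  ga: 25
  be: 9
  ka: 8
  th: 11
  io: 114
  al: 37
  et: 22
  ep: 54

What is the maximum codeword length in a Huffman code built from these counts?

Merge the two lowest-weight nodes at each step:
combine ka(8), be(9) → 17
combine th(11), 17 → 28
combine et(22), ga(25) → 47
combine 28, al(37) → 65
combine 47, ep(54) → 101
combine 65, 101 → 166
combine io(114), 166 → 280
The rarest symbols sit at the bottom; the longest codeword is 5 bits.

5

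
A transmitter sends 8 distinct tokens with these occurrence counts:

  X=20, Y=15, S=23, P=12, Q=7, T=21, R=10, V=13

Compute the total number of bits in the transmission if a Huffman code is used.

357

Greedily combine the two least-frequent nodes:
Q(7) + R(10) → 17
P(12) + V(13) → 25
Y(15) + 17 → 32
X(20) + T(21) → 41
S(23) + 25 → 48
32 + 41 → 73
48 + 73 → 121
The encoded length is the sum of every internal node's weight: 17 + 25 + 32 + 41 + 48 + 73 + 121 = 357 bits.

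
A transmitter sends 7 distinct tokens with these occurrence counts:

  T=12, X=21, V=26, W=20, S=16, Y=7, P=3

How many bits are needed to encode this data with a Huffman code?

278

Build the Huffman tree bottom-up:
merge P(3) and Y(7): 10
merge 10 and T(12): 22
merge S(16) and W(20): 36
merge X(21) and 22: 43
merge V(26) and 36: 62
merge 43 and 62: 105
The encoded length is the sum of every internal node's weight: 10 + 22 + 36 + 43 + 62 + 105 = 278 bits.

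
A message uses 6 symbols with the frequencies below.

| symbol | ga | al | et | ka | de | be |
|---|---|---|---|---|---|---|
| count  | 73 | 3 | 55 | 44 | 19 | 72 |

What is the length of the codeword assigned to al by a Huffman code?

Build the tree from the bottom:
combine al(3), de(19) → 22
combine 22, ka(44) → 66
combine et(55), 66 → 121
combine be(72), ga(73) → 145
combine 121, 145 → 266
al sits 4 levels below the root, so its codeword is 4 bits.

4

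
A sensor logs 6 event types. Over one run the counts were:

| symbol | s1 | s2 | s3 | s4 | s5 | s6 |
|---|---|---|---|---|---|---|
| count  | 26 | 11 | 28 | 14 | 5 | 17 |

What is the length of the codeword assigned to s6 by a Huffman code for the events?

2

Huffman merges, smallest pair first:
merge s5(5) and s2(11): 16
merge s4(14) and 16: 30
merge s6(17) and s1(26): 43
merge s3(28) and 30: 58
merge 43 and 58: 101
s6 sits 2 levels below the root, so its codeword is 2 bits.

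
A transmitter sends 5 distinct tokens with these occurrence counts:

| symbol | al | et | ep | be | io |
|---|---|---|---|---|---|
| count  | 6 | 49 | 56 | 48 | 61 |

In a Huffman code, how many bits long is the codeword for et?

2

Repeatedly merge the two smallest:
merge al(6) and be(48): 54
merge et(49) and 54: 103
merge ep(56) and io(61): 117
merge 103 and 117: 220
The subtree containing et is merged 2 times, so code length = 2.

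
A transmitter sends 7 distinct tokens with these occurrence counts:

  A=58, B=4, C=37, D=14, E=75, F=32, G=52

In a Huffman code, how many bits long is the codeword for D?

5

Huffman merges, smallest pair first:
combine B(4), D(14) → 18
combine 18, F(32) → 50
combine C(37), 50 → 87
combine G(52), A(58) → 110
combine E(75), 87 → 162
combine 110, 162 → 272
The subtree containing D is merged 5 times, so code length = 5.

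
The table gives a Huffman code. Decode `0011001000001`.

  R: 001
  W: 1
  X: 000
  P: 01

RWRXR

Read left to right; each codeword is recognised as soon as it completes (prefix code):
  001→R | 1→W | 001→R | 000→X | 001→R
Decoded message: RWRXR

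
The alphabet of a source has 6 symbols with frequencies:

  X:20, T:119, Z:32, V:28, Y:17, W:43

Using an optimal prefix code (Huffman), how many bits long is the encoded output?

Merge the two smallest weights repeatedly:
Y(17) + X(20) → 37
V(28) + Z(32) → 60
37 + W(43) → 80
60 + 80 → 140
T(119) + 140 → 259
Each symbol's bit-cost is frequency × depth; summing gives 576 bits (equivalently 37 + 60 + 80 + 140 + 259).

576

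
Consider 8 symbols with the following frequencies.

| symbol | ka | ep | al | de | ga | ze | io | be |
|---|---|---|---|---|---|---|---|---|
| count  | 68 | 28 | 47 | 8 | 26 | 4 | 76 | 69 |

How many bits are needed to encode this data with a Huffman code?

Merge the two smallest weights repeatedly:
ze(4) + de(8) → 12
12 + ga(26) → 38
ep(28) + 38 → 66
al(47) + 66 → 113
ka(68) + be(69) → 137
io(76) + 113 → 189
137 + 189 → 326
Each symbol's bit-cost is frequency × depth; summing gives 881 bits (equivalently 12 + 38 + 66 + 113 + 137 + 189 + 326).

881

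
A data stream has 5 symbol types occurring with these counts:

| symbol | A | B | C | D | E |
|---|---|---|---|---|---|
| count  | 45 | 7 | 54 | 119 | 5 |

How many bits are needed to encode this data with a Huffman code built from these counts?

410

Greedily combine the two least-frequent nodes:
E(5) + B(7) → 12
12 + A(45) → 57
C(54) + 57 → 111
111 + D(119) → 230
The encoded length is the sum of every internal node's weight: 12 + 57 + 111 + 230 = 410 bits.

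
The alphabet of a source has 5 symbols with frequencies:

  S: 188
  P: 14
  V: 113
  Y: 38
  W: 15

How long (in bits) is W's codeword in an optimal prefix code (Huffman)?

Huffman merges, smallest pair first:
combine P(14), W(15) → 29
combine 29, Y(38) → 67
combine 67, V(113) → 180
combine 180, S(188) → 368
W sits 4 levels below the root, so its codeword is 4 bits.

4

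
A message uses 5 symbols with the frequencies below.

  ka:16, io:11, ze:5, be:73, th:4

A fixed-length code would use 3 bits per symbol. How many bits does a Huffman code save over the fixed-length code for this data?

Fixed-length: 3 bits × 109 symbols = 327 bits.
Huffman merges:
th(4) + ze(5) → 9
9 + io(11) → 20
ka(16) + 20 → 36
36 + be(73) → 109
Huffman total = 9 + 20 + 36 + 109 = 174 bits.
Saving = 327 − 174 = 153 bits.

153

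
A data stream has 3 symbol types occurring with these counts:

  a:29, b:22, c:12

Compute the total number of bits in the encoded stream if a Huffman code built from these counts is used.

Build the Huffman tree bottom-up:
combine c(12), b(22) → 34
combine a(29), 34 → 63
Total encoded bits = sum of merged weights = 34 + 63 = 97.

97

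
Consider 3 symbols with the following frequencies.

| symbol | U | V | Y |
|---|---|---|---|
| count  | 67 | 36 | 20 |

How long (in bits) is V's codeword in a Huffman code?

2

Huffman merges, smallest pair first:
Y(20) + V(36) → 56
56 + U(67) → 123
The subtree containing V is merged 2 times, so code length = 2.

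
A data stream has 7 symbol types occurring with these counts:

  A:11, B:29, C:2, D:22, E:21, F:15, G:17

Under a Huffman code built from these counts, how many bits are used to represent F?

3

Huffman merges, smallest pair first:
merge C(2) and A(11): 13
merge 13 and F(15): 28
merge G(17) and E(21): 38
merge D(22) and 28: 50
merge B(29) and 38: 67
merge 50 and 67: 117
The subtree containing F is merged 3 times, so code length = 3.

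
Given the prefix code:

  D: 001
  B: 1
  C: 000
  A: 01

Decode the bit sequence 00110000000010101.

DBCCDAA

Read left to right; each codeword is recognised as soon as it completes (prefix code):
  001→D | 1→B | 000→C | 000→C | 001→D | 01→A | 01→A
Decoded message: DBCCDAA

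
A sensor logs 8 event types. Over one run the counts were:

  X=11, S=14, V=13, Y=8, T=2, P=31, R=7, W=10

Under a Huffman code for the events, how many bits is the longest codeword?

Merge the two lowest-weight nodes at each step:
merge T(2) and R(7): 9
merge Y(8) and 9: 17
merge W(10) and X(11): 21
merge V(13) and S(14): 27
merge 17 and 21: 38
merge 27 and P(31): 58
merge 38 and 58: 96
The rarest symbols sit at the bottom; the longest codeword is 4 bits.

4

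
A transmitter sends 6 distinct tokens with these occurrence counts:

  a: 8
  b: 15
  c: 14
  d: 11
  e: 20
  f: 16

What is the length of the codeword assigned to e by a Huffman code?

Repeatedly merge the two smallest:
merge a(8) and d(11): 19
merge c(14) and b(15): 29
merge f(16) and 19: 35
merge e(20) and 29: 49
merge 35 and 49: 84
e sits 2 levels below the root, so its codeword is 2 bits.

2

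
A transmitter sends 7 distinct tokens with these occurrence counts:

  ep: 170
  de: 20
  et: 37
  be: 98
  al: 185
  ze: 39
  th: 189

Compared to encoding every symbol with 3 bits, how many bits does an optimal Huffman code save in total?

Fixed-length: 3 bits × 738 symbols = 2214 bits.
Huffman merges:
de(20) + et(37) → 57
ze(39) + 57 → 96
96 + be(98) → 194
ep(170) + al(185) → 355
th(189) + 194 → 383
355 + 383 → 738
Huffman total = 57 + 96 + 194 + 355 + 383 + 738 = 1823 bits.
Saving = 2214 − 1823 = 391 bits.

391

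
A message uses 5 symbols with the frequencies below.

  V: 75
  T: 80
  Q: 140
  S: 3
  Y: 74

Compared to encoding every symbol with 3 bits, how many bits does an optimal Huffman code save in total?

Fixed-length: 3 bits × 372 symbols = 1116 bits.
Huffman merges:
combine S(3), Y(74) → 77
combine V(75), 77 → 152
combine T(80), Q(140) → 220
combine 152, 220 → 372
Huffman total = 77 + 152 + 220 + 372 = 821 bits.
Saving = 1116 − 821 = 295 bits.

295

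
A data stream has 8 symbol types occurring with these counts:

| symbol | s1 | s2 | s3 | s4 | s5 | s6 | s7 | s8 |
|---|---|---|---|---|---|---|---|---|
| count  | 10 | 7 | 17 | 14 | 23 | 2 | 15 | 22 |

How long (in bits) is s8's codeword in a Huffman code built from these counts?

2

Huffman merges, smallest pair first:
merge s6(2) and s2(7): 9
merge 9 and s1(10): 19
merge s4(14) and s7(15): 29
merge s3(17) and 19: 36
merge s8(22) and s5(23): 45
merge 29 and 36: 65
merge 45 and 65: 110
s8 sits 2 levels below the root, so its codeword is 2 bits.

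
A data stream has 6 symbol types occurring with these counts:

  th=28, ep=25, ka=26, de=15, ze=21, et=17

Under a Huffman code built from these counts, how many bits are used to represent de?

3

Repeatedly merge the two smallest:
de(15) + et(17) → 32
ze(21) + ep(25) → 46
ka(26) + th(28) → 54
32 + 46 → 78
54 + 78 → 132
de's leaf is at depth 3, giving a 3-bit codeword.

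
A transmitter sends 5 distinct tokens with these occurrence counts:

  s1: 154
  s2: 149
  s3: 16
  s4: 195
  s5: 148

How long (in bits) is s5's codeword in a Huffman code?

3

Huffman merges, smallest pair first:
combine s3(16), s5(148) → 164
combine s2(149), s1(154) → 303
combine 164, s4(195) → 359
combine 303, 359 → 662
s5 sits 3 levels below the root, so its codeword is 3 bits.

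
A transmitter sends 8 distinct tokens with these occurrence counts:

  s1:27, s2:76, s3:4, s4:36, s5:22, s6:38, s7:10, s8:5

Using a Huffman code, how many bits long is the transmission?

568

Build the Huffman tree bottom-up:
merge s3(4) and s8(5): 9
merge 9 and s7(10): 19
merge 19 and s5(22): 41
merge s1(27) and s4(36): 63
merge s6(38) and 41: 79
merge 63 and s2(76): 139
merge 79 and 139: 218
Total encoded bits = sum of merged weights = 9 + 19 + 41 + 63 + 79 + 139 + 218 = 568.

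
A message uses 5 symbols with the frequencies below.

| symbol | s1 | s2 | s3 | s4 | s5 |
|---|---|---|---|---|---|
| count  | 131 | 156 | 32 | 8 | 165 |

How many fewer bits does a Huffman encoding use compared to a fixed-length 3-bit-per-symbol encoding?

Fixed-length: 3 bits × 492 symbols = 1476 bits.
Huffman merges:
merge s4(8) and s3(32): 40
merge 40 and s1(131): 171
merge s2(156) and s5(165): 321
merge 171 and 321: 492
Huffman total = 40 + 171 + 321 + 492 = 1024 bits.
Saving = 1476 − 1024 = 452 bits.

452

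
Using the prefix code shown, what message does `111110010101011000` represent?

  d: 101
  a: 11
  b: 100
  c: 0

Read left to right; each codeword is recognised as soon as it completes (prefix code):
  11→a | 11→a | 100→b | 101→d | 0→c | 101→d | 100→b | 0→c
Decoded message: aabdcdbc

aabdcdbc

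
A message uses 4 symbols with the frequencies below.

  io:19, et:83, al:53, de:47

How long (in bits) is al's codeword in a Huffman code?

2

Repeatedly merge the two smallest:
merge io(19) and de(47): 66
merge al(53) and 66: 119
merge et(83) and 119: 202
The subtree containing al is merged 2 times, so code length = 2.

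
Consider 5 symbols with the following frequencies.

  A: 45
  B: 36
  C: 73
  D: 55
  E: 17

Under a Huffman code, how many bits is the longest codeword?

3

Merge the two lowest-weight nodes at each step:
E(17) + B(36) → 53
A(45) + 53 → 98
D(55) + C(73) → 128
98 + 128 → 226
The first pair merged (E, B) ends up deepest, at depth 3.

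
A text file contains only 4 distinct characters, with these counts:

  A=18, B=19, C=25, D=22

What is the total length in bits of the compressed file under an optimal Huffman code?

Greedily combine the two least-frequent nodes:
A(18) + B(19) → 37
D(22) + C(25) → 47
37 + 47 → 84
The encoded length is the sum of every internal node's weight: 37 + 47 + 84 = 168 bits.

168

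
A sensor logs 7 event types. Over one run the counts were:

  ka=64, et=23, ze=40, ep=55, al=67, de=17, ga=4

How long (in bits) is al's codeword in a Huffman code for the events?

2

Huffman merges, smallest pair first:
ga(4) + de(17) → 21
21 + et(23) → 44
ze(40) + 44 → 84
ep(55) + ka(64) → 119
al(67) + 84 → 151
119 + 151 → 270
The subtree containing al is merged 2 times, so code length = 2.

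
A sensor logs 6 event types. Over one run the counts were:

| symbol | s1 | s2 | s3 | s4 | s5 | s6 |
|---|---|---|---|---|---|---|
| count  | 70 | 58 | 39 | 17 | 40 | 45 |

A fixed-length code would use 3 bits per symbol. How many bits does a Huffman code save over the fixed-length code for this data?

Fixed-length: 3 bits × 269 symbols = 807 bits.
Huffman merges:
combine s4(17), s3(39) → 56
combine s5(40), s6(45) → 85
combine 56, s2(58) → 114
combine s1(70), 85 → 155
combine 114, 155 → 269
Huffman total = 56 + 85 + 114 + 155 + 269 = 679 bits.
Saving = 807 − 679 = 128 bits.

128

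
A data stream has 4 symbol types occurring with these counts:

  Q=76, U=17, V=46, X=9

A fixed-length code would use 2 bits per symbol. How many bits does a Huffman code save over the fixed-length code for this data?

Fixed-length: 2 bits × 148 symbols = 296 bits.
Huffman merges:
merge X(9) and U(17): 26
merge 26 and V(46): 72
merge 72 and Q(76): 148
Huffman total = 26 + 72 + 148 = 246 bits.
Saving = 296 − 246 = 50 bits.

50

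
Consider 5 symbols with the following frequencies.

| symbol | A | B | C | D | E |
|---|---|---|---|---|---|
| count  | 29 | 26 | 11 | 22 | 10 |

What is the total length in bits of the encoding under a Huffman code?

217

Greedily combine the two least-frequent nodes:
combine E(10), C(11) → 21
combine 21, D(22) → 43
combine B(26), A(29) → 55
combine 43, 55 → 98
The encoded length is the sum of every internal node's weight: 21 + 43 + 55 + 98 = 217 bits.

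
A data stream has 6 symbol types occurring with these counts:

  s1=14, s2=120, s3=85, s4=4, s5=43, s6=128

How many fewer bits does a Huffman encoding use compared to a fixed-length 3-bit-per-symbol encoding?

Fixed-length: 3 bits × 394 symbols = 1182 bits.
Huffman merges:
combine s4(4), s1(14) → 18
combine 18, s5(43) → 61
combine 61, s3(85) → 146
combine s2(120), s6(128) → 248
combine 146, 248 → 394
Huffman total = 18 + 61 + 146 + 248 + 394 = 867 bits.
Saving = 1182 − 867 = 315 bits.

315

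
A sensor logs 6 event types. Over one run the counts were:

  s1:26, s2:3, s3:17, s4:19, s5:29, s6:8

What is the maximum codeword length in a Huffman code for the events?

Merge the two lowest-weight nodes at each step:
s2(3) + s6(8) → 11
11 + s3(17) → 28
s4(19) + s1(26) → 45
28 + s5(29) → 57
45 + 57 → 102
The rarest symbols sit at the bottom; the longest codeword is 4 bits.

4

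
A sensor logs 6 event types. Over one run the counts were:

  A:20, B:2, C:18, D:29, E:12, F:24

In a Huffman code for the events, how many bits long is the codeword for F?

2

Repeatedly merge the two smallest:
merge B(2) and E(12): 14
merge 14 and C(18): 32
merge A(20) and F(24): 44
merge D(29) and 32: 61
merge 44 and 61: 105
The subtree containing F is merged 2 times, so code length = 2.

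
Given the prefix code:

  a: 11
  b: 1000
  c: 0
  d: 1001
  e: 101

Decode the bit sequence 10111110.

eaac

Read left to right; each codeword is recognised as soon as it completes (prefix code):
  101→e | 11→a | 11→a | 0→c
Decoded message: eaac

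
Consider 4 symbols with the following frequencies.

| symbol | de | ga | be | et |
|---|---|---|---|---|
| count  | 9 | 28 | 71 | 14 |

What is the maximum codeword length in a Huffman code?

Merge the two lowest-weight nodes at each step:
combine de(9), et(14) → 23
combine 23, ga(28) → 51
combine 51, be(71) → 122
The rarest symbols sit at the bottom; the longest codeword is 3 bits.

3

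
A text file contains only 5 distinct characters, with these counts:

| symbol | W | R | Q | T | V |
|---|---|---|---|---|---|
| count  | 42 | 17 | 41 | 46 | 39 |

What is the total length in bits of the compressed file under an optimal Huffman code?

Build the Huffman tree bottom-up:
R(17) + V(39) → 56
Q(41) + W(42) → 83
T(46) + 56 → 102
83 + 102 → 185
The encoded length is the sum of every internal node's weight: 56 + 83 + 102 + 185 = 426 bits.

426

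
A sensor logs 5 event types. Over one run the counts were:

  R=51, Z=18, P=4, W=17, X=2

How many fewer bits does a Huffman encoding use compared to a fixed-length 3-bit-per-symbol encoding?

114

Fixed-length: 3 bits × 92 symbols = 276 bits.
Huffman merges:
combine X(2), P(4) → 6
combine 6, W(17) → 23
combine Z(18), 23 → 41
combine 41, R(51) → 92
Huffman total = 6 + 23 + 41 + 92 = 162 bits.
Saving = 276 − 162 = 114 bits.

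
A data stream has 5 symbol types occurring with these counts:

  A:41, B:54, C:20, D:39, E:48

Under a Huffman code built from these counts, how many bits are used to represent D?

3

Build the tree from the bottom:
C(20) + D(39) → 59
A(41) + E(48) → 89
B(54) + 59 → 113
89 + 113 → 202
D sits 3 levels below the root, so its codeword is 3 bits.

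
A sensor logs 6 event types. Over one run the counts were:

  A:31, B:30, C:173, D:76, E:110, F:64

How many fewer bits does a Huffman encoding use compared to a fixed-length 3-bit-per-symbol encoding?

Fixed-length: 3 bits × 484 symbols = 1452 bits.
Huffman merges:
B(30) + A(31) → 61
61 + F(64) → 125
D(76) + E(110) → 186
125 + C(173) → 298
186 + 298 → 484
Huffman total = 61 + 125 + 186 + 298 + 484 = 1154 bits.
Saving = 1452 − 1154 = 298 bits.

298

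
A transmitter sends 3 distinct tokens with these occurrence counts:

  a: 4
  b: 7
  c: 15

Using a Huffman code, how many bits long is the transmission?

37

Merge the two smallest weights repeatedly:
combine a(4), b(7) → 11
combine 11, c(15) → 26
Total encoded bits = sum of merged weights = 11 + 26 = 37.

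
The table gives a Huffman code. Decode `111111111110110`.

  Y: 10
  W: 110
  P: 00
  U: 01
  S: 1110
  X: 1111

Read left to right; each codeword is recognised as soon as it completes (prefix code):
  1111→X | 1111→X | 1110→S | 110→W
Decoded message: XXSW

XXSW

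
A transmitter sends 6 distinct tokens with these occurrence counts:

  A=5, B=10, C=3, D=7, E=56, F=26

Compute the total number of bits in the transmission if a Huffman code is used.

206

Build the Huffman tree bottom-up:
merge C(3) and A(5): 8
merge D(7) and 8: 15
merge B(10) and 15: 25
merge 25 and F(26): 51
merge 51 and E(56): 107
The encoded length is the sum of every internal node's weight: 8 + 15 + 25 + 51 + 107 = 206 bits.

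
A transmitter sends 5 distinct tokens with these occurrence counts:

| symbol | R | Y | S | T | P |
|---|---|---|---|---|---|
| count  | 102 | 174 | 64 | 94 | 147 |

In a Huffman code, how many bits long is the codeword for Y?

2

Huffman merges, smallest pair first:
S(64) + T(94) → 158
R(102) + P(147) → 249
158 + Y(174) → 332
249 + 332 → 581
The subtree containing Y is merged 2 times, so code length = 2.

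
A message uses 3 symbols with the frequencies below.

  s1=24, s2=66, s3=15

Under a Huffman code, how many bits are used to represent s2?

1

Huffman merges, smallest pair first:
combine s3(15), s1(24) → 39
combine 39, s2(66) → 105
s2 is merged only at the final step, so code length = 1.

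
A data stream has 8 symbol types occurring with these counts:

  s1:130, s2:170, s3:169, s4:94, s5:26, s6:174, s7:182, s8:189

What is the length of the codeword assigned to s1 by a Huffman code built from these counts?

3

Huffman merges, smallest pair first:
merge s5(26) and s4(94): 120
merge 120 and s1(130): 250
merge s3(169) and s2(170): 339
merge s6(174) and s7(182): 356
merge s8(189) and 250: 439
merge 339 and 356: 695
merge 439 and 695: 1134
s1 sits 3 levels below the root, so its codeword is 3 bits.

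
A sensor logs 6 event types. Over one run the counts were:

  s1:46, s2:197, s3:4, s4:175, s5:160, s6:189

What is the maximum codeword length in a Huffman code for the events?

4

Merge the two lowest-weight nodes at each step:
s3(4) + s1(46) → 50
50 + s5(160) → 210
s4(175) + s6(189) → 364
s2(197) + 210 → 407
364 + 407 → 771
The rarest symbols sit at the bottom; the longest codeword is 4 bits.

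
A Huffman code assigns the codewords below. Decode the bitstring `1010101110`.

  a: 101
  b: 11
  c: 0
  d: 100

Read left to right; each codeword is recognised as soon as it completes (prefix code):
  101→a | 0→c | 101→a | 11→b | 0→c
Decoded message: acabc

acabc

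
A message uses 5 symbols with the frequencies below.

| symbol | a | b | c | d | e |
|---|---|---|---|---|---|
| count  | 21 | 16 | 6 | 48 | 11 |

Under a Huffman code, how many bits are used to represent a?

Build the tree from the bottom:
merge c(6) and e(11): 17
merge b(16) and 17: 33
merge a(21) and 33: 54
merge d(48) and 54: 102
a's leaf is at depth 2, giving a 2-bit codeword.

2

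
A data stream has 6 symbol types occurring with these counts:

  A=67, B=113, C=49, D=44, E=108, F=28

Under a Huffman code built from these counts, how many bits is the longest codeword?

Merge the two lowest-weight nodes at each step:
combine F(28), D(44) → 72
combine C(49), A(67) → 116
combine 72, E(108) → 180
combine B(113), 116 → 229
combine 180, 229 → 409
The rarest symbols sit at the bottom; the longest codeword is 3 bits.

3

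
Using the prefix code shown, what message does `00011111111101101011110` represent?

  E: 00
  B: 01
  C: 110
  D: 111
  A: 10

EBDDCCADA

Read left to right; each codeword is recognised as soon as it completes (prefix code):
  00→E | 01→B | 111→D | 111→D | 110→C | 110→C | 10→A | 111→D | 10→A
Decoded message: EBDDCCADA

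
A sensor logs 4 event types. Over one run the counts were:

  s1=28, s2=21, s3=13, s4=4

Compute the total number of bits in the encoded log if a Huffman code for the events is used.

121

Greedily combine the two least-frequent nodes:
s4(4) + s3(13) → 17
17 + s2(21) → 38
s1(28) + 38 → 66
Total encoded bits = sum of merged weights = 17 + 38 + 66 = 121.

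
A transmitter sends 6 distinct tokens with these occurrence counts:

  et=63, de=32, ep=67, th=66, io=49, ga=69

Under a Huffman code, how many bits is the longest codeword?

3

Merge the two lowest-weight nodes at each step:
combine de(32), io(49) → 81
combine et(63), th(66) → 129
combine ep(67), ga(69) → 136
combine 81, 129 → 210
combine 136, 210 → 346
The first pair merged (de, io) ends up deepest, at depth 3.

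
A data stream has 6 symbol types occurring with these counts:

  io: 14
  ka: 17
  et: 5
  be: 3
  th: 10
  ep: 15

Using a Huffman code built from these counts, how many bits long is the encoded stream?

Merge the two smallest weights repeatedly:
combine be(3), et(5) → 8
combine 8, th(10) → 18
combine io(14), ep(15) → 29
combine ka(17), 18 → 35
combine 29, 35 → 64
Each symbol's bit-cost is frequency × depth; summing gives 154 bits (equivalently 8 + 18 + 29 + 35 + 64).

154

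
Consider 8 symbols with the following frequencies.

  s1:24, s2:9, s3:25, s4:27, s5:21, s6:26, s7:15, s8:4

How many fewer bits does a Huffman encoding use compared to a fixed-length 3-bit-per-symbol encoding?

Fixed-length: 3 bits × 151 symbols = 453 bits.
Huffman merges:
s8(4) + s2(9) → 13
13 + s7(15) → 28
s5(21) + s1(24) → 45
s3(25) + s6(26) → 51
s4(27) + 28 → 55
45 + 51 → 96
55 + 96 → 151
Huffman total = 13 + 28 + 45 + 51 + 55 + 96 + 151 = 439 bits.
Saving = 453 − 439 = 14 bits.

14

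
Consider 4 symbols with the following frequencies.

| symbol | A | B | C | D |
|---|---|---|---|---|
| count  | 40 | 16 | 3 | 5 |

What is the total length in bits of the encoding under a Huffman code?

Build the Huffman tree bottom-up:
C(3) + D(5) → 8
8 + B(16) → 24
24 + A(40) → 64
Each symbol's bit-cost is frequency × depth; summing gives 96 bits (equivalently 8 + 24 + 64).

96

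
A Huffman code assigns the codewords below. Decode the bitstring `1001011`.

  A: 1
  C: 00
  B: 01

Read left to right; each codeword is recognised as soon as it completes (prefix code):
  1→A | 00→C | 1→A | 01→B | 1→A
Decoded message: ACABA

ACABA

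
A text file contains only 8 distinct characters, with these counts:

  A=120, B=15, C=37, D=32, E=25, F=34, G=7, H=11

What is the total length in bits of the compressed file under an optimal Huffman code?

711

Build the Huffman tree bottom-up:
combine G(7), H(11) → 18
combine B(15), 18 → 33
combine E(25), D(32) → 57
combine 33, F(34) → 67
combine C(37), 57 → 94
combine 67, 94 → 161
combine A(120), 161 → 281
The encoded length is the sum of every internal node's weight: 18 + 33 + 57 + 67 + 94 + 161 + 281 = 711 bits.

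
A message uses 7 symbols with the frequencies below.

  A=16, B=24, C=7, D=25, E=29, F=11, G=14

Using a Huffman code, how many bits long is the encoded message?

342

Greedily combine the two least-frequent nodes:
combine C(7), F(11) → 18
combine G(14), A(16) → 30
combine 18, B(24) → 42
combine D(25), E(29) → 54
combine 30, 42 → 72
combine 54, 72 → 126
Total encoded bits = sum of merged weights = 18 + 30 + 42 + 54 + 72 + 126 = 342.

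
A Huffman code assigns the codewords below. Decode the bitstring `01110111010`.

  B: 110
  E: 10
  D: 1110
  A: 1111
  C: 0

CDDE

Read left to right; each codeword is recognised as soon as it completes (prefix code):
  0→C | 1110→D | 1110→D | 10→E
Decoded message: CDDE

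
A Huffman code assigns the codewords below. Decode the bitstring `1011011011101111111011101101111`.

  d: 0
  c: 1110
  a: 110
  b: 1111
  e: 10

eaacbccab

Read left to right; each codeword is recognised as soon as it completes (prefix code):
  10→e | 110→a | 110→a | 1110→c | 1111→b | 1110→c | 1110→c | 110→a | 1111→b
Decoded message: eaacbccab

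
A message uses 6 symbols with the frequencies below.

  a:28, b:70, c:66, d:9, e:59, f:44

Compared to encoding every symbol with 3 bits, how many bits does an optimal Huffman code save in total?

158

Fixed-length: 3 bits × 276 symbols = 828 bits.
Huffman merges:
d(9) + a(28) → 37
37 + f(44) → 81
e(59) + c(66) → 125
b(70) + 81 → 151
125 + 151 → 276
Huffman total = 37 + 81 + 125 + 151 + 276 = 670 bits.
Saving = 828 − 670 = 158 bits.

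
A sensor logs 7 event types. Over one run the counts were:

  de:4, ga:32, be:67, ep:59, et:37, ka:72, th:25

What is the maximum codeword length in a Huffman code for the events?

Merge the two lowest-weight nodes at each step:
merge de(4) and th(25): 29
merge 29 and ga(32): 61
merge et(37) and ep(59): 96
merge 61 and be(67): 128
merge ka(72) and 96: 168
merge 128 and 168: 296
The rarest symbols sit at the bottom; the longest codeword is 4 bits.

4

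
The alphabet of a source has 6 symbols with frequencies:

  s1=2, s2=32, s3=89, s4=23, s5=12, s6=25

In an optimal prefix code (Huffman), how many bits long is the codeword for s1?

Repeatedly merge the two smallest:
combine s1(2), s5(12) → 14
combine 14, s4(23) → 37
combine s6(25), s2(32) → 57
combine 37, 57 → 94
combine s3(89), 94 → 183
s1 sits 4 levels below the root, so its codeword is 4 bits.

4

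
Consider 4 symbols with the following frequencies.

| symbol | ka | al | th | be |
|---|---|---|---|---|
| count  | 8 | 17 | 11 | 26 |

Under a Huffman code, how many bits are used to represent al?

2

Repeatedly merge the two smallest:
merge ka(8) and th(11): 19
merge al(17) and 19: 36
merge be(26) and 36: 62
al sits 2 levels below the root, so its codeword is 2 bits.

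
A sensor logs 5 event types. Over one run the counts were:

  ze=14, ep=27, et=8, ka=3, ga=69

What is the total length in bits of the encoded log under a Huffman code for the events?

Merge the two smallest weights repeatedly:
merge ka(3) and et(8): 11
merge 11 and ze(14): 25
merge 25 and ep(27): 52
merge 52 and ga(69): 121
Total encoded bits = sum of merged weights = 11 + 25 + 52 + 121 = 209.

209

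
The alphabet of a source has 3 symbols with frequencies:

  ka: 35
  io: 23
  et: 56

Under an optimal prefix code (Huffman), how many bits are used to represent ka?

2

Repeatedly merge the two smallest:
combine io(23), ka(35) → 58
combine et(56), 58 → 114
ka's leaf is at depth 2, giving a 2-bit codeword.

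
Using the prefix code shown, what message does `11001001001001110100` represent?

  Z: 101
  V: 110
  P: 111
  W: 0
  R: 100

VWRRRPWR

Read left to right; each codeword is recognised as soon as it completes (prefix code):
  110→V | 0→W | 100→R | 100→R | 100→R | 111→P | 0→W | 100→R
Decoded message: VWRRRPWR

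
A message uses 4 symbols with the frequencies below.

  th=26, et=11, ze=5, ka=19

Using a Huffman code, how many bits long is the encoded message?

Build the Huffman tree bottom-up:
combine ze(5), et(11) → 16
combine 16, ka(19) → 35
combine th(26), 35 → 61
The encoded length is the sum of every internal node's weight: 16 + 35 + 61 = 112 bits.

112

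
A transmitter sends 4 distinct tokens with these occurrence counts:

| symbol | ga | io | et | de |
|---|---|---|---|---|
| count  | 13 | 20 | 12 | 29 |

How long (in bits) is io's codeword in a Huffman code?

2

Repeatedly merge the two smallest:
merge et(12) and ga(13): 25
merge io(20) and 25: 45
merge de(29) and 45: 74
io sits 2 levels below the root, so its codeword is 2 bits.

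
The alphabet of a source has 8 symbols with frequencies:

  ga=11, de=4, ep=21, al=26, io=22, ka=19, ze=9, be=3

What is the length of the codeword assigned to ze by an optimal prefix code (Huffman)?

4

Repeatedly merge the two smallest:
combine be(3), de(4) → 7
combine 7, ze(9) → 16
combine ga(11), 16 → 27
combine ka(19), ep(21) → 40
combine io(22), al(26) → 48
combine 27, 40 → 67
combine 48, 67 → 115
ze sits 4 levels below the root, so its codeword is 4 bits.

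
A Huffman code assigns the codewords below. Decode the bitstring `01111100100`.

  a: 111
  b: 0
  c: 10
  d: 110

Read left to right; each codeword is recognised as soon as it completes (prefix code):
  0→b | 111→a | 110→d | 0→b | 10→c | 0→b
Decoded message: badbcb

badbcb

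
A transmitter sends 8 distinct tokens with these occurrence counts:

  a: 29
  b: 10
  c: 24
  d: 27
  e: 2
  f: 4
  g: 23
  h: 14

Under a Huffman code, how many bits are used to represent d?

2

Build the tree from the bottom:
e(2) + f(4) → 6
6 + b(10) → 16
h(14) + 16 → 30
g(23) + c(24) → 47
d(27) + a(29) → 56
30 + 47 → 77
56 + 77 → 133
d sits 2 levels below the root, so its codeword is 2 bits.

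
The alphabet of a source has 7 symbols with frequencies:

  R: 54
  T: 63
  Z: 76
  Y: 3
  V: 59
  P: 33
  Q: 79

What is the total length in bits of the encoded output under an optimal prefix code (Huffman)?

Build the Huffman tree bottom-up:
combine Y(3), P(33) → 36
combine 36, R(54) → 90
combine V(59), T(63) → 122
combine Z(76), Q(79) → 155
combine 90, 122 → 212
combine 155, 212 → 367
Total encoded bits = sum of merged weights = 36 + 90 + 122 + 155 + 212 + 367 = 982.

982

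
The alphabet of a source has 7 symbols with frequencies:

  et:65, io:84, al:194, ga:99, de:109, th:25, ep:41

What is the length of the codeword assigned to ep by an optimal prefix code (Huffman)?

4

Build the tree from the bottom:
th(25) + ep(41) → 66
et(65) + 66 → 131
io(84) + ga(99) → 183
de(109) + 131 → 240
183 + al(194) → 377
240 + 377 → 617
ep sits 4 levels below the root, so its codeword is 4 bits.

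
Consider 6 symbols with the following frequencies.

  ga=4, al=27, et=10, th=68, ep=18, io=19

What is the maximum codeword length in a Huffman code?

Merge the two lowest-weight nodes at each step:
merge ga(4) and et(10): 14
merge 14 and ep(18): 32
merge io(19) and al(27): 46
merge 32 and 46: 78
merge th(68) and 78: 146
The rarest symbols sit at the bottom; the longest codeword is 4 bits.

4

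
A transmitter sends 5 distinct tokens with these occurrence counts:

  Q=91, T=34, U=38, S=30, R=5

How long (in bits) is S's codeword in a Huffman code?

4

Huffman merges, smallest pair first:
merge R(5) and S(30): 35
merge T(34) and 35: 69
merge U(38) and 69: 107
merge Q(91) and 107: 198
The subtree containing S is merged 4 times, so code length = 4.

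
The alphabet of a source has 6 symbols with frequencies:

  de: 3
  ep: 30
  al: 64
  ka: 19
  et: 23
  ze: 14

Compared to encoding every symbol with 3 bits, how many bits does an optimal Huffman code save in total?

Fixed-length: 3 bits × 153 symbols = 459 bits.
Huffman merges:
de(3) + ze(14) → 17
17 + ka(19) → 36
et(23) + ep(30) → 53
36 + 53 → 89
al(64) + 89 → 153
Huffman total = 17 + 36 + 53 + 89 + 153 = 348 bits.
Saving = 459 − 348 = 111 bits.

111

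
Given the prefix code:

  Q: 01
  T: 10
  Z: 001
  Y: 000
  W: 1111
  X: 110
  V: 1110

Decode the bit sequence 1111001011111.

WZQW

Read left to right; each codeword is recognised as soon as it completes (prefix code):
  1111→W | 001→Z | 01→Q | 1111→W
Decoded message: WZQW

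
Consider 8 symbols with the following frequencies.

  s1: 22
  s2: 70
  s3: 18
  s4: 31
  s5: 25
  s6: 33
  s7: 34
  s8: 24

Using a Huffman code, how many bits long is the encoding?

Greedily combine the two least-frequent nodes:
s3(18) + s1(22) → 40
s8(24) + s5(25) → 49
s4(31) + s6(33) → 64
s7(34) + 40 → 74
49 + 64 → 113
s2(70) + 74 → 144
113 + 144 → 257
The encoded length is the sum of every internal node's weight: 40 + 49 + 64 + 74 + 113 + 144 + 257 = 741 bits.

741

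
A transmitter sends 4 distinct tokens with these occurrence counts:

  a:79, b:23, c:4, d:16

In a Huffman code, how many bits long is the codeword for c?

3

Repeatedly merge the two smallest:
combine c(4), d(16) → 20
combine 20, b(23) → 43
combine 43, a(79) → 122
c sits 3 levels below the root, so its codeword is 3 bits.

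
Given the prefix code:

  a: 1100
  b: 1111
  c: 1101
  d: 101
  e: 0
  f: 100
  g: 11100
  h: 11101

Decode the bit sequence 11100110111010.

gcce

Read left to right; each codeword is recognised as soon as it completes (prefix code):
  11100→g | 1101→c | 1101→c | 0→e
Decoded message: gcce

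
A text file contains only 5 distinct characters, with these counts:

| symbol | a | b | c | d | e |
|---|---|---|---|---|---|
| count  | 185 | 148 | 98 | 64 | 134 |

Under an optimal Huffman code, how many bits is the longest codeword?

Merge the two lowest-weight nodes at each step:
d(64) + c(98) → 162
e(134) + b(148) → 282
162 + a(185) → 347
282 + 347 → 629
The first pair merged (d, c) ends up deepest, at depth 3.

3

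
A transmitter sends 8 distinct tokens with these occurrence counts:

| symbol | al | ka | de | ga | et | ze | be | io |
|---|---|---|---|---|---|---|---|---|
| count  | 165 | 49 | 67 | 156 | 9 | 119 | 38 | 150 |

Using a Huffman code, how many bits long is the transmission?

Greedily combine the two least-frequent nodes:
combine et(9), be(38) → 47
combine 47, ka(49) → 96
combine de(67), 96 → 163
combine ze(119), io(150) → 269
combine ga(156), 163 → 319
combine al(165), 269 → 434
combine 319, 434 → 753
Each symbol's bit-cost is frequency × depth; summing gives 2081 bits (equivalently 47 + 96 + 163 + 269 + 319 + 434 + 753).

2081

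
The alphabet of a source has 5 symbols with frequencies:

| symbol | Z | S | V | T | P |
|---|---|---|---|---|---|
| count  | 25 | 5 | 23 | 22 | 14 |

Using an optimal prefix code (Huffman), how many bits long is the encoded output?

Merge the two smallest weights repeatedly:
S(5) + P(14) → 19
19 + T(22) → 41
V(23) + Z(25) → 48
41 + 48 → 89
Total encoded bits = sum of merged weights = 19 + 41 + 48 + 89 = 197.

197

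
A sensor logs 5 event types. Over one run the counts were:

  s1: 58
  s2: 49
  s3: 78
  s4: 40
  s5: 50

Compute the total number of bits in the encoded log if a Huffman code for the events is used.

639

Merge the two smallest weights repeatedly:
combine s4(40), s2(49) → 89
combine s5(50), s1(58) → 108
combine s3(78), 89 → 167
combine 108, 167 → 275
The encoded length is the sum of every internal node's weight: 89 + 108 + 167 + 275 = 639 bits.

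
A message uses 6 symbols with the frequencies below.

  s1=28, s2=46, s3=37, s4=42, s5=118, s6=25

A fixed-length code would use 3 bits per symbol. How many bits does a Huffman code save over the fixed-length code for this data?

Fixed-length: 3 bits × 296 symbols = 888 bits.
Huffman merges:
merge s6(25) and s1(28): 53
merge s3(37) and s4(42): 79
merge s2(46) and 53: 99
merge 79 and 99: 178
merge s5(118) and 178: 296
Huffman total = 53 + 79 + 99 + 178 + 296 = 705 bits.
Saving = 888 − 705 = 183 bits.

183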